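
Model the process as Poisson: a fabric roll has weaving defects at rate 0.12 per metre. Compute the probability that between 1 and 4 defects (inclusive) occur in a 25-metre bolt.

0.7655

Over the interval, μ = 0.12 × 25 = 3 (a 25-metre bolt = 25 metres).
P(1 ≤ N ≤ 4) = Σ_{j=1}^{4} e^(−3) · 3^j/j! ≈ 0.7655.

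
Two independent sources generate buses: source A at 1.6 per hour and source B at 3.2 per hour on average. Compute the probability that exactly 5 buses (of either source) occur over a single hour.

0.1747

Independent Poisson processes superpose: combined rate λ = 1.6 + 3.2 = 4.8 per hour.
So μ = 4.8.
P(N = 5) = e^(−4.8) · 4.8^5/5! ≈ 0.1747.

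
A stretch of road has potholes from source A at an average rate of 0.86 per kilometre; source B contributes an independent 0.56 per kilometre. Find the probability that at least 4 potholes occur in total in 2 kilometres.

Independent Poisson processes superpose: combined rate λ = 0.86 + 0.56 = 1.42 per kilometre.
Over the interval, μ = 1.42 × 2 = 2.84 (2 kilometres).
P(N ≥ 4) = 1 − P(N ≤ 3) ≈ 0.3170.

0.3170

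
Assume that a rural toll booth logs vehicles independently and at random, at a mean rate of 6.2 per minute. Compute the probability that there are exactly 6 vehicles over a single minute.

0.1601

With mean μ = 6.2 per minute,
P(N = 6) = e^(−μ) μ^6/6! = e^(−6.2) · 6.2^6/720 ≈ 0.1601.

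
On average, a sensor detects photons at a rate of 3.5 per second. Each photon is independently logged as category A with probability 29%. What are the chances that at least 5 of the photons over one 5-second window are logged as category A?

0.5726

Thinning: the photons that are logged as category A themselves form a Poisson process with rate 0.29 × 3.5 = 1.015 per second.
Over the interval, μ = 1.015 × 5 = 5.075 (a 5-second window = 5 seconds).
P(N ≥ 5) = 1 − P(N ≤ 4) ≈ 0.5726.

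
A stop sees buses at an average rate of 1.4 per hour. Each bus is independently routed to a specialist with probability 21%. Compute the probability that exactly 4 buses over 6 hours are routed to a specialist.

Thinning: the buses that are routed to a specialist themselves form a Poisson process with rate 0.21 × 1.4 = 0.294 per hour.
Over the interval, μ = 0.294 × 6 = 1.764 (6 hours).
P(N = 4) = e^(−1.764) · 1.764^4/4! ≈ 0.0691.

0.0691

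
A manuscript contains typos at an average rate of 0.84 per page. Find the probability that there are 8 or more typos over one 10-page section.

Over the interval, μ = 0.84 × 10 = 8.4 (a 10-page section = 10 pages).
P(N ≥ 8) = 1 − P(N ≤ 7) = 1 − Σ_{j=0}^{7} e^(−μ) μ^j/j! ≈ 0.6013.

0.6013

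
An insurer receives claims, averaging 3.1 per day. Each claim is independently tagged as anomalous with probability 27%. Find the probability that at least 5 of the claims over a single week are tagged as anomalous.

Thinning: the claims that are tagged as anomalous themselves form a Poisson process with rate 0.27 × 3.1 = 0.837 per day.
Over the interval, μ = 0.837 × 7 = 5.859 (a week = 7 days).
P(N ≥ 5) = 1 − P(N ≤ 4) ≈ 0.6956.

0.6956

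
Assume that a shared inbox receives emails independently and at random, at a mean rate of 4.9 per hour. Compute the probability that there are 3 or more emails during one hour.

0.8667

With mean μ = 4.9 per hour,
P(N ≥ 3) = 1 − P(N ≤ 2) = 1 − Σ_{j=0}^{2} e^(−μ) μ^j/j! ≈ 0.8667.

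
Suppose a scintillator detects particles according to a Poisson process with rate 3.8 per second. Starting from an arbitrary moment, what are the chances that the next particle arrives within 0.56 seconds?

Inter-arrival times are exponential with rate λ = 3.8 per second.
P(T ≤ 0.56) = 1 − e^(−λt) = 1 − e^(−3.8 × 0.56) = 1 − e^(−2.128) ≈ 0.8809.

0.8809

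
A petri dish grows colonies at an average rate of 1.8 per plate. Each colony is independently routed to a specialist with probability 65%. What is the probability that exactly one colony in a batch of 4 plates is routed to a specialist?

0.0434

Thinning: the colonies that are routed to a specialist themselves form a Poisson process with rate 0.65 × 1.8 = 1.17 per plate.
Over the interval, μ = 1.17 × 4 = 4.68 (a batch of 4 plates = 4 plates).
P(N = 1) = e^(−4.68) · 4.68^1/1! ≈ 0.0434.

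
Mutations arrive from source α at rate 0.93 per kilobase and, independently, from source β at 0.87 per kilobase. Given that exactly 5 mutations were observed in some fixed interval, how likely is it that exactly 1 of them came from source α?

0.1410

Given the total, each event is independently from source α with probability p = λ_α/(λ_α+λ_β) = 0.93/1.8 ≈ 0.5167.
So K ~ Binomial(5, 0.93/1.8): P(K = 1) = C(5,1) · (0.93/1.8)^1 · (0.87/1.8)^4 ≈ 0.1410.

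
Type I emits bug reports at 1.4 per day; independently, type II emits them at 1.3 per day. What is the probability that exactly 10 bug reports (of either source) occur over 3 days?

Independent Poisson processes superpose: combined rate λ = 1.4 + 1.3 = 2.7 per day.
Over the interval, μ = 2.7 × 3 = 8.1 (3 days).
P(N = 10) = e^(−8.1) · 8.1^10/10! ≈ 0.1017.

0.1017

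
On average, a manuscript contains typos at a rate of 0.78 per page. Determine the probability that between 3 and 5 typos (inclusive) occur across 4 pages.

Over the interval, μ = 0.78 × 4 = 3.12 (4 pages).
P(3 ≤ N ≤ 5) = Σ_{j=3}^{5} e^(−3.12) · 3.12^j/j! ≈ 0.5067.

0.5067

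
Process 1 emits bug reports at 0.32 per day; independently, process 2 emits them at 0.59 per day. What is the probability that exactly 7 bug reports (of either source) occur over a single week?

0.1446

Independent Poisson processes superpose: combined rate λ = 0.32 + 0.59 = 0.91 per day.
Over the interval, μ = 0.91 × 7 = 6.37 (a week = 7 days).
P(N = 7) = e^(−6.37) · 6.37^7/7! ≈ 0.1446.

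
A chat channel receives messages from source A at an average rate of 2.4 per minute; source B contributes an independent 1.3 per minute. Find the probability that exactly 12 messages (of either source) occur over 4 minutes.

Independent Poisson processes superpose: combined rate λ = 2.4 + 1.3 = 3.7 per minute.
Over the interval, μ = 3.7 × 4 = 14.8 (4 minutes).
P(N = 12) = e^(−14.8) · 14.8^12/12! ≈ 0.0861.

0.0861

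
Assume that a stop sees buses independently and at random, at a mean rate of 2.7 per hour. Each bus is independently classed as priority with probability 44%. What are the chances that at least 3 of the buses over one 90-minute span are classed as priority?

0.2646

Thinning: the buses that are classed as priority themselves form a Poisson process with rate 0.44 × 2.7 = 1.188 per hour.
Over the interval, μ = 1.188 × 1.5 = 1.782 (a 90-minute span = 1.5 hours).
P(N ≥ 3) = 1 − P(N ≤ 2) ≈ 0.2646.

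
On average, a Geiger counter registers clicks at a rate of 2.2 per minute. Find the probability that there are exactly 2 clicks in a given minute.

With mean μ = 2.2 per minute,
P(N = 2) = e^(−μ) μ^2/2! = e^(−2.2) · 2.2^2/2 ≈ 0.2681.

0.2681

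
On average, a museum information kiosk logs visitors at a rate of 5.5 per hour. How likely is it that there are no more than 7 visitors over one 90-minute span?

Over the interval, μ = 5.5 × 1.5 = 8.25 (a 90-minute span = 1.5 hours).
P(N ≤ 7) = Σ_{j=0}^{7} e^(−μ) μ^j/j! ≈ 0.4186.

0.4186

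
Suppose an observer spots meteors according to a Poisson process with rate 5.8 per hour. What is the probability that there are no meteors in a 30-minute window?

0.0550

Over the interval, μ = 5.8 × 0.5 = 2.9 (a 30-minute window = 0.5 hours).
P(N = 0) = e^(−μ) μ^0/0! = e^(−2.9) · 2.9^0/1 ≈ 0.0550.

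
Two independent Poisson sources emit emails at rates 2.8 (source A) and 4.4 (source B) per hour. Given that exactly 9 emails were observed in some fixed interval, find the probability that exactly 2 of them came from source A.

Given the total, each event is independently from source A with probability p = λ_A/(λ_A+λ_B) = 2.8/7.2 ≈ 0.3889.
So K ~ Binomial(9, 2.8/7.2): P(K = 2) = C(9,2) · (2.8/7.2)^2 · (4.4/7.2)^7 ≈ 0.1733.

0.1733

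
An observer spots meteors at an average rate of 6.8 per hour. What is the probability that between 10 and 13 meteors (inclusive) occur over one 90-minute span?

0.4163

Over the interval, μ = 6.8 × 1.5 = 10.2 (a 90-minute span = 1.5 hours).
P(10 ≤ N ≤ 13) = Σ_{j=10}^{13} e^(−10.2) · 10.2^j/j! ≈ 0.4163.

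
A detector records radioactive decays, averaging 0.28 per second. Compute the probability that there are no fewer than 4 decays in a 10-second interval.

0.3081

Over the interval, μ = 0.28 × 10 = 2.8 (a 10-second interval = 10 seconds).
P(N ≥ 4) = 1 − P(N ≤ 3) = 1 − Σ_{j=0}^{3} e^(−μ) μ^j/j! ≈ 0.3081.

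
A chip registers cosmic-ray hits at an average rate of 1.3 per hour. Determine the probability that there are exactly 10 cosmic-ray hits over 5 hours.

0.0558

Over the interval, μ = 1.3 × 5 = 6.5 (5 hours).
P(N = 10) = e^(−μ) μ^10/10! = e^(−6.5) · 6.5^10/3628800 ≈ 0.0558.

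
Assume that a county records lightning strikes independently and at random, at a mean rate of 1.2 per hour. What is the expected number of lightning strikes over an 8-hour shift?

9.6

E[N] = λt = 1.2 × 8 = 9.6 (an 8-hour shift = 8 hours).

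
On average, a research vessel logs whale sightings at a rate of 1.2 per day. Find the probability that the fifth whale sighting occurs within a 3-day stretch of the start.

0.2936

Over the interval, μ = 1.2 × 3 = 3.6 (a 3-day stretch = 3 days).
The fifth arrival falls in the interval iff at least 5 events occur there: P(S_5 ≤ t) = P(N ≥ 5) = 1 − P(N ≤ 4) ≈ 0.2936.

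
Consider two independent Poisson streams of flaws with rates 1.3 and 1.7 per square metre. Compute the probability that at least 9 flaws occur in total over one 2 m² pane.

0.1528

Independent Poisson processes superpose: combined rate λ = 1.3 + 1.7 = 3 per square metre.
Over the interval, μ = 3 × 2 = 6 (a 2 m² pane = 2 square metres).
P(N ≥ 9) = 1 − P(N ≤ 8) ≈ 0.1528.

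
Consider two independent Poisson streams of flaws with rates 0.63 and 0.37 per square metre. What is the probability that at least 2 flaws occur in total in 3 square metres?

0.8009

Independent Poisson processes superpose: combined rate λ = 0.63 + 0.37 = 1 per square metre.
Over the interval, μ = 1 × 3 = 3 (3 square metres).
P(N ≥ 2) = 1 − P(N ≤ 1) ≈ 0.8009.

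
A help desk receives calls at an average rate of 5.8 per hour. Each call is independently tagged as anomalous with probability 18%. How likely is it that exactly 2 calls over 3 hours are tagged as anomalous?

Thinning: the calls that are tagged as anomalous themselves form a Poisson process with rate 0.18 × 5.8 = 1.044 per hour.
Over the interval, μ = 1.044 × 3 = 3.132 (3 hours).
P(N = 2) = e^(−3.132) · 3.132^2/2! ≈ 0.2140.

0.2140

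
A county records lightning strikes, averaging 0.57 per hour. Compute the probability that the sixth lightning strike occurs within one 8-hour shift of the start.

Over the interval, μ = 0.57 × 8 = 4.56 (an 8-hour shift = 8 hours).
The sixth arrival falls in the interval iff at least 6 events occur there: P(S_6 ≤ t) = P(N ≥ 6) = 1 − P(N ≤ 5) ≈ 0.3074.

0.3074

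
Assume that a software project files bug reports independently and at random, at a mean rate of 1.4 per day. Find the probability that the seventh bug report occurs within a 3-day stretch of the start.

Over the interval, μ = 1.4 × 3 = 4.2 (a 3-day stretch = 3 days).
The seventh arrival falls in the interval iff at least 7 events occur there: P(S_7 ≤ t) = P(N ≥ 7) = 1 − P(N ≤ 6) ≈ 0.1325.

0.1325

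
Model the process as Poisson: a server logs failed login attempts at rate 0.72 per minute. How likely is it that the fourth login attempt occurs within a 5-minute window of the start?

0.4848

Over the interval, μ = 0.72 × 5 = 3.6 (a 5-minute window = 5 minutes).
The fourth arrival falls in the interval iff at least 4 events occur there: P(S_4 ≤ t) = P(N ≥ 4) = 1 − P(N ≤ 3) ≈ 0.4848.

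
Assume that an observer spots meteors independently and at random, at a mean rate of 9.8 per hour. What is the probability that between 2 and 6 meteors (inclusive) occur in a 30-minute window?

Over the interval, μ = 9.8 × 0.5 = 4.9 (a 30-minute window = 0.5 hours).
P(2 ≤ N ≤ 6) = Σ_{j=2}^{6} e^(−4.9) · 4.9^j/j! ≈ 0.7327.

0.7327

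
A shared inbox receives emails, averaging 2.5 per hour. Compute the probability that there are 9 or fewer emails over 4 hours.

0.4579

Over the interval, μ = 2.5 × 4 = 10 (4 hours).
P(N ≤ 9) = Σ_{j=0}^{9} e^(−μ) μ^j/j! ≈ 0.4579.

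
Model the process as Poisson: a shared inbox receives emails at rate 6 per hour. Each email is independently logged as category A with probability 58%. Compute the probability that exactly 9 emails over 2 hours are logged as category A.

Thinning: the emails that are logged as category A themselves form a Poisson process with rate 0.58 × 6 = 3.48 per hour.
Over the interval, μ = 3.48 × 2 = 6.96 (2 hours).
P(N = 9) = e^(−6.96) · 6.96^9/9! ≈ 0.1002.

0.1002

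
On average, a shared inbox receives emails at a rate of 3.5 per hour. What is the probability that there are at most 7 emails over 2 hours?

0.5987

Over the interval, μ = 3.5 × 2 = 7 (2 hours).
P(N ≤ 7) = Σ_{j=0}^{7} e^(−μ) μ^j/j! ≈ 0.5987.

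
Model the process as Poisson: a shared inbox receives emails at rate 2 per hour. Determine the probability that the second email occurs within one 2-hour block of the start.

0.9084

Over the interval, μ = 2 × 2 = 4 (a 2-hour block = 2 hours).
The second arrival falls in the interval iff at least 2 events occur there: P(S_2 ≤ t) = P(N ≥ 2) = 1 − P(N ≤ 1) ≈ 0.9084.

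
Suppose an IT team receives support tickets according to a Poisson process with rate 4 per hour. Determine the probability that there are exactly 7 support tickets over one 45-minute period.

Over the interval, μ = 4 × 0.75 = 3 (a 45-minute period = 0.75 hours).
P(N = 7) = e^(−μ) μ^7/7! = e^(−3) · 3^7/5040 ≈ 0.0216.

0.0216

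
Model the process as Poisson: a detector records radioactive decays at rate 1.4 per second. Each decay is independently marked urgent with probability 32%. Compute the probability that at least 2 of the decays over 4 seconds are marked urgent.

0.5348

Thinning: the decays that are marked urgent themselves form a Poisson process with rate 0.32 × 1.4 = 0.448 per second.
Over the interval, μ = 0.448 × 4 = 1.792 (4 seconds).
P(N ≥ 2) = 1 − P(N ≤ 1) ≈ 0.5348.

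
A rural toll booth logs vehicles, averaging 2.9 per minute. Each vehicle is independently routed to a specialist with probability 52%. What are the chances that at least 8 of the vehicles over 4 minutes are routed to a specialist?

Thinning: the vehicles that are routed to a specialist themselves form a Poisson process with rate 0.52 × 2.9 = 1.508 per minute.
Over the interval, μ = 1.508 × 4 = 6.032 (4 minutes).
P(N ≥ 8) = 1 − P(N ≤ 7) ≈ 0.2604.

0.2604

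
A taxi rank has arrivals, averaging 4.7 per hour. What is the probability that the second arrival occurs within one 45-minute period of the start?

Over the interval, μ = 4.7 × 0.75 = 3.525 (a 45-minute period = 0.75 hours).
The second arrival falls in the interval iff at least 2 events occur there: P(S_2 ≤ t) = P(N ≥ 2) = 1 − P(N ≤ 1) ≈ 0.8667.

0.8667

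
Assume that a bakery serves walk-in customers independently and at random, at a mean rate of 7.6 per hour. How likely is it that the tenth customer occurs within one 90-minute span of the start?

Over the interval, μ = 7.6 × 1.5 = 11.4 (a 90-minute span = 1.5 hours).
The tenth arrival falls in the interval iff at least 10 events occur there: P(S_10 ≤ t) = P(N ≥ 10) = 1 − P(N ≤ 9) ≈ 0.7013.

0.7013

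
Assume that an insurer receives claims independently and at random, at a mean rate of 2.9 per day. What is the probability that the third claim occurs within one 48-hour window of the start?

0.9285

Over the interval, μ = 2.9 × 2 = 5.8 (a 48-hour window = 2 days).
The third arrival falls in the interval iff at least 3 events occur there: P(S_3 ≤ t) = P(N ≥ 3) = 1 − P(N ≤ 2) ≈ 0.9285.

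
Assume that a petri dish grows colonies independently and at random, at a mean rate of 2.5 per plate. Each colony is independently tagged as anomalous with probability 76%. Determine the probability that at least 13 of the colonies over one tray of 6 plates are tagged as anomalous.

0.3558

Thinning: the colonies that are tagged as anomalous themselves form a Poisson process with rate 0.76 × 2.5 = 1.9 per plate.
Over the interval, μ = 1.9 × 6 = 11.4 (a tray of 6 plates = 6 plates).
P(N ≥ 13) = 1 − P(N ≤ 12) ≈ 0.3558.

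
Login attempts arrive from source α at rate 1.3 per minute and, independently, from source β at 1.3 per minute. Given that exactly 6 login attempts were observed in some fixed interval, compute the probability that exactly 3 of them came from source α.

0.3125

Given the total, each event is independently from source α with probability p = λ_α/(λ_α+λ_β) = 1.3/2.6 = 0.5000.
So K ~ Binomial(6, 1.3/2.6): P(K = 3) = C(6,3) · (1.3/2.6)^3 · (1.3/2.6)^3 ≈ 0.3125.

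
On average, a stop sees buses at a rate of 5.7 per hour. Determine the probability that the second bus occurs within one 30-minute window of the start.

Over the interval, μ = 5.7 × 0.5 = 2.85 (a 30-minute window = 0.5 hours).
The second arrival falls in the interval iff at least 2 events occur there: P(S_2 ≤ t) = P(N ≥ 2) = 1 − P(N ≤ 1) ≈ 0.7773.

0.7773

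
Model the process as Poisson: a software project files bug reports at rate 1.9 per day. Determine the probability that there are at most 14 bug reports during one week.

Over the interval, μ = 1.9 × 7 = 13.3 (a week = 7 days).
P(N ≤ 14) = Σ_{j=0}^{14} e^(−μ) μ^j/j! ≈ 0.6442.

0.6442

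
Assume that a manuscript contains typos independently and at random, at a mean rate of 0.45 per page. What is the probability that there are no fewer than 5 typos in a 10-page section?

0.4679

Over the interval, μ = 0.45 × 10 = 4.5 (a 10-page section = 10 pages).
P(N ≥ 5) = 1 − P(N ≤ 4) = 1 − Σ_{j=0}^{4} e^(−μ) μ^j/j! ≈ 0.4679.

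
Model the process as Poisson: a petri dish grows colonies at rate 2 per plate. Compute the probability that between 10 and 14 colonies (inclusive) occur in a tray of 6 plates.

0.5296

Over the interval, μ = 2 × 6 = 12 (a tray of 6 plates = 6 plates).
P(10 ≤ N ≤ 14) = Σ_{j=10}^{14} e^(−12) · 12^j/j! ≈ 0.5296.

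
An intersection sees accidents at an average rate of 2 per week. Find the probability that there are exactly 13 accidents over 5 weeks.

0.0729

Over the interval, μ = 2 × 5 = 10 (5 weeks).
P(N = 13) = e^(−μ) μ^13/13! = e^(−10) · 10^13/6227020800 ≈ 0.0729.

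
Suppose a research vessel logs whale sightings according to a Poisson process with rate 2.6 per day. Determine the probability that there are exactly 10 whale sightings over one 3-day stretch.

0.0941

Over the interval, μ = 2.6 × 3 = 7.8 (a 3-day stretch = 3 days).
P(N = 10) = e^(−μ) μ^10/10! = e^(−7.8) · 7.8^10/3628800 ≈ 0.0941.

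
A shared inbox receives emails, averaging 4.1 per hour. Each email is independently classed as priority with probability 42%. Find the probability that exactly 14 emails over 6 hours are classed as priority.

Thinning: the emails that are classed as priority themselves form a Poisson process with rate 0.42 × 4.1 = 1.722 per hour.
Over the interval, μ = 1.722 × 6 = 10.332 (6 hours).
P(N = 14) = e^(−10.332) · 10.332^14/14! ≈ 0.0590.

0.0590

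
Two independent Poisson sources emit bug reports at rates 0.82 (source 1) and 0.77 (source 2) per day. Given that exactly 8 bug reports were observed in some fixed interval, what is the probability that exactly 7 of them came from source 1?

Given the total, each event is independently from source 1 with probability p = λ_1/(λ_1+λ_2) = 0.82/1.59 ≈ 0.5157.
So K ~ Binomial(8, 0.82/1.59): P(K = 7) = C(8,7) · (0.82/1.59)^7 · (0.77/1.59)^1 ≈ 0.0376.

0.0376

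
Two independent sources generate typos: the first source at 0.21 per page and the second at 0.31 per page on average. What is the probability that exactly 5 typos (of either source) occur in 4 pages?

0.0405

Independent Poisson processes superpose: combined rate λ = 0.21 + 0.31 = 0.52 per page.
Over the interval, μ = 0.52 × 4 = 2.08 (4 pages).
P(N = 5) = e^(−2.08) · 2.08^5/5! ≈ 0.0405.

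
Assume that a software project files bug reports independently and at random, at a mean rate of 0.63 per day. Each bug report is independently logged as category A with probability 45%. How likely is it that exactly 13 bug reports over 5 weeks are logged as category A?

0.0712

Thinning: the bug reports that are logged as category A themselves form a Poisson process with rate 0.45 × 0.63 = 0.2835 per day.
Over the interval, μ = 0.2835 × 35 = 9.9225 (5 weeks = 35 days).
P(N = 13) = e^(−9.9225) · 9.9225^13/13! ≈ 0.0712.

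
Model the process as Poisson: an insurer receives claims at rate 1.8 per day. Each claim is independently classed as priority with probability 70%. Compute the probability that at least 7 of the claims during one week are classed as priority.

Thinning: the claims that are classed as priority themselves form a Poisson process with rate 0.7 × 1.8 = 1.26 per day.
Over the interval, μ = 1.26 × 7 = 8.82 (a week = 7 days).
P(N ≥ 7) = 1 − P(N ≤ 6) ≈ 0.7763.

0.7763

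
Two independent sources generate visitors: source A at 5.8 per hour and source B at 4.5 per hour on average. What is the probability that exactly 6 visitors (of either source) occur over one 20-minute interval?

0.0734

Independent Poisson processes superpose: combined rate λ = 5.8 + 4.5 = 10.3 per hour.
Over the interval, μ = 10.3 × 1/3 ≈ 3.43333 (a 20-minute interval = 1/3 hours).
P(N = 6) = e^(−3.43333) · 3.43333^6/6! ≈ 0.0734.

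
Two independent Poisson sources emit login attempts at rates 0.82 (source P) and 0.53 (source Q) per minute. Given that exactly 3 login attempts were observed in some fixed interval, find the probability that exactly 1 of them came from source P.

Given the total, each event is independently from source P with probability p = λ_P/(λ_P+λ_Q) = 0.82/1.35 ≈ 0.6074.
So K ~ Binomial(3, 0.82/1.35): P(K = 1) = C(3,1) · (0.82/1.35)^1 · (0.53/1.35)^2 ≈ 0.2809.

0.2809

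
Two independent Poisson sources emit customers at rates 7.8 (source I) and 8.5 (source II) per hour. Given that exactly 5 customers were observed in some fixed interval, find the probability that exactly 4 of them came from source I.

Given the total, each event is independently from source I with probability p = λ_I/(λ_I+λ_II) = 7.8/16.3 ≈ 0.4785.
So K ~ Binomial(5, 7.8/16.3): P(K = 4) = C(5,4) · (7.8/16.3)^4 · (8.5/16.3)^1 ≈ 0.1367.

0.1367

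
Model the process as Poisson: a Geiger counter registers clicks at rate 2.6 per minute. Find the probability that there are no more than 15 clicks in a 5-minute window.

0.7636

Over the interval, μ = 2.6 × 5 = 13 (a 5-minute window = 5 minutes).
P(N ≤ 15) = Σ_{j=0}^{15} e^(−μ) μ^j/j! ≈ 0.7636.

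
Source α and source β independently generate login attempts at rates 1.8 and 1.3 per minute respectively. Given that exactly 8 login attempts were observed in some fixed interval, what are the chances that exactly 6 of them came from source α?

Given the total, each event is independently from source α with probability p = λ_α/(λ_α+λ_β) = 1.8/3.1 ≈ 0.5806.
So K ~ Binomial(8, 1.8/3.1): P(K = 6) = C(8,6) · (1.8/3.1)^6 · (1.3/3.1)^2 ≈ 0.1887.

0.1887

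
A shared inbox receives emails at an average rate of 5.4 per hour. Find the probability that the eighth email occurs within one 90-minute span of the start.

Over the interval, μ = 5.4 × 1.5 = 8.1 (a 90-minute span = 1.5 hours).
The eighth arrival falls in the interval iff at least 8 events occur there: P(S_8 ≤ t) = P(N ≥ 8) = 1 − P(N ≤ 7) ≈ 0.5609.

0.5609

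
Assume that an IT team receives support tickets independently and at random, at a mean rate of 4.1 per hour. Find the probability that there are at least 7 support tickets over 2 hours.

Over the interval, μ = 4.1 × 2 = 8.2 (2 hours).
P(N ≥ 7) = 1 − P(N ≤ 6) = 1 − Σ_{j=0}^{6} e^(−μ) μ^j/j! ≈ 0.7104.

0.7104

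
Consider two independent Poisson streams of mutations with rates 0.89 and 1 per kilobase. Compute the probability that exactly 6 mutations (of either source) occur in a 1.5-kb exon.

Independent Poisson processes superpose: combined rate λ = 0.89 + 1 = 1.89 per kilobase.
Over the interval, μ = 1.89 × 1.5 = 2.835 (a 1.5-kb exon = 1.5 kilobases).
P(N = 6) = e^(−2.835) · 2.835^6/6! ≈ 0.0423.

0.0423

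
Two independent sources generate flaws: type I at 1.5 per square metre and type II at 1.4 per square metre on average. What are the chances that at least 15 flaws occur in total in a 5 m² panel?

Independent Poisson processes superpose: combined rate λ = 1.5 + 1.4 = 2.9 per square metre.
Over the interval, μ = 2.9 × 5 = 14.5 (a 5 m² panel = 5 square metres).
P(N ≥ 15) = 1 − P(N ≤ 14) ≈ 0.4824.

0.4824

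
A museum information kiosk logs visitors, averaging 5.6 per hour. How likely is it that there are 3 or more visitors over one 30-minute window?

0.5305

Over the interval, μ = 5.6 × 0.5 = 2.8 (a 30-minute window = 0.5 hours).
P(N ≥ 3) = 1 − P(N ≤ 2) = 1 − Σ_{j=0}^{2} e^(−μ) μ^j/j! ≈ 0.5305.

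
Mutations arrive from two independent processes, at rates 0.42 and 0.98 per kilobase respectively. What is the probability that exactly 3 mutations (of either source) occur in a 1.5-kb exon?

Independent Poisson processes superpose: combined rate λ = 0.42 + 0.98 = 1.4 per kilobase.
Over the interval, μ = 1.4 × 1.5 = 2.1 (a 1.5-kb exon = 1.5 kilobases).
P(N = 3) = e^(−2.1) · 2.1^3/3! ≈ 0.1890.

0.1890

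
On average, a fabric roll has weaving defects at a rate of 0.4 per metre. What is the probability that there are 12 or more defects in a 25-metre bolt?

Over the interval, μ = 0.4 × 25 = 10 (a 25-metre bolt = 25 metres).
P(N ≥ 12) = 1 − P(N ≤ 11) = 1 − Σ_{j=0}^{11} e^(−μ) μ^j/j! ≈ 0.3032.

0.3032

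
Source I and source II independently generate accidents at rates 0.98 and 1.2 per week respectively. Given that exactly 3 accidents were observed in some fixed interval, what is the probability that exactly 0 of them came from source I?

Given the total, each event is independently from source I with probability p = λ_I/(λ_I+λ_II) = 0.98/2.18 ≈ 0.4495.
So K ~ Binomial(3, 0.98/2.18): P(K = 0) = C(3,0) · (0.98/2.18)^0 · (1.2/2.18)^3 ≈ 0.1668.

0.1668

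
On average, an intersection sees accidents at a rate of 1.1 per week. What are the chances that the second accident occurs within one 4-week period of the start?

0.9337

Over the interval, μ = 1.1 × 4 = 4.4 (a 4-week period = 4 weeks).
The second arrival falls in the interval iff at least 2 events occur there: P(S_2 ≤ t) = P(N ≥ 2) = 1 − P(N ≤ 1) ≈ 0.9337.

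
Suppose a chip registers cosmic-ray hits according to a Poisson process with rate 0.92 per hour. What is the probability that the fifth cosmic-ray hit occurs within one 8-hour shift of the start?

Over the interval, μ = 0.92 × 8 = 7.36 (an 8-hour shift = 8 hours).
The fifth arrival falls in the interval iff at least 5 events occur there: P(S_5 ≤ t) = P(N ≥ 5) = 1 − P(N ≤ 4) ≈ 0.8574.

0.8574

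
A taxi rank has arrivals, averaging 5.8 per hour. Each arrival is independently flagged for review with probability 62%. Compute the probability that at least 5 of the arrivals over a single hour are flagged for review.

Thinning: the arrivals that are flagged for review themselves form a Poisson process with rate 0.62 × 5.8 = 3.596 per hour.
So μ = 3.596.
P(N ≥ 5) = 1 − P(N ≤ 4) ≈ 0.2928.

0.2928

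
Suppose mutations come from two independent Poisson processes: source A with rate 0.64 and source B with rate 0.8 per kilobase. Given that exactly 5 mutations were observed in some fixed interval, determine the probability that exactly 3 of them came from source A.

0.2710

Given the total, each event is independently from source A with probability p = λ_A/(λ_A+λ_B) = 0.64/1.44 ≈ 0.4444.
So K ~ Binomial(5, 0.64/1.44): P(K = 3) = C(5,3) · (0.64/1.44)^3 · (0.8/1.44)^2 ≈ 0.2710.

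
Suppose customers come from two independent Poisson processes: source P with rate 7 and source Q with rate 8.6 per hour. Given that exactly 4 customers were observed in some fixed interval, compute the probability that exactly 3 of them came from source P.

Given the total, each event is independently from source P with probability p = λ_P/(λ_P+λ_Q) = 7/15.6 ≈ 0.4487.
So K ~ Binomial(4, 7/15.6): P(K = 3) = C(4,3) · (7/15.6)^3 · (8.6/15.6)^1 ≈ 0.1992.

0.1992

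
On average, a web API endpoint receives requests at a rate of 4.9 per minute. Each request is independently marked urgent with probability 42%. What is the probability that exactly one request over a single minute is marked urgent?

Thinning: the requests that are marked urgent themselves form a Poisson process with rate 0.42 × 4.9 = 2.058 per minute.
So μ = 2.058.
P(N = 1) = e^(−2.058) · 2.058^1/1! ≈ 0.2628.

0.2628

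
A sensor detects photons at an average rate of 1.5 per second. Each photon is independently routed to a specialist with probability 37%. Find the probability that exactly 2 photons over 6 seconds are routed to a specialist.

Thinning: the photons that are routed to a specialist themselves form a Poisson process with rate 0.37 × 1.5 = 0.555 per second.
Over the interval, μ = 0.555 × 6 = 3.33 (6 seconds).
P(N = 2) = e^(−3.33) · 3.33^2/2! ≈ 0.1985.

0.1985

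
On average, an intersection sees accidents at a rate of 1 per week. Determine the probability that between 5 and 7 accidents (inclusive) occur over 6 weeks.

Over the interval, μ = 1 × 6 = 6 (6 weeks).
P(5 ≤ N ≤ 7) = Σ_{j=5}^{7} e^(−6) · 6^j/j! ≈ 0.4589.

0.4589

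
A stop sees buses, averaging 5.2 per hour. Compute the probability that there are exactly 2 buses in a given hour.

With mean μ = 5.2 per hour,
P(N = 2) = e^(−μ) μ^2/2! = e^(−5.2) · 5.2^2/2 ≈ 0.0746.

0.0746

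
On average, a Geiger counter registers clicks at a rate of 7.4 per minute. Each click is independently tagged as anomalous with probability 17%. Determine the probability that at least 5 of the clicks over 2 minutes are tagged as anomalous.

0.1110

Thinning: the clicks that are tagged as anomalous themselves form a Poisson process with rate 0.17 × 7.4 = 1.258 per minute.
Over the interval, μ = 1.258 × 2 = 2.516 (2 minutes).
P(N ≥ 5) = 1 − P(N ≤ 4) ≈ 0.1110.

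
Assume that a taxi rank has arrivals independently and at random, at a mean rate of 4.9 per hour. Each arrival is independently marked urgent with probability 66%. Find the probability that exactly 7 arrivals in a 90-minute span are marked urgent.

0.0981

Thinning: the arrivals that are marked urgent themselves form a Poisson process with rate 0.66 × 4.9 = 3.234 per hour.
Over the interval, μ = 3.234 × 1.5 = 4.851 (a 90-minute span = 1.5 hours).
P(N = 7) = e^(−4.851) · 4.851^7/7! ≈ 0.0981.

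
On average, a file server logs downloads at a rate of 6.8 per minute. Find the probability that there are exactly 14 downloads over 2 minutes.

Over the interval, μ = 6.8 × 2 = 13.6 (2 minutes).
P(N = 14) = e^(−μ) μ^14/14! = e^(−13.6) · 13.6^14/87178291200 ≈ 0.1054.

0.1054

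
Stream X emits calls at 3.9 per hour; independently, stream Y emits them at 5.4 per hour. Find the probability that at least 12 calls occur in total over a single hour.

0.2270

Independent Poisson processes superpose: combined rate λ = 3.9 + 5.4 = 9.3 per hour.
So μ = 9.3.
P(N ≥ 12) = 1 − P(N ≤ 11) ≈ 0.2270.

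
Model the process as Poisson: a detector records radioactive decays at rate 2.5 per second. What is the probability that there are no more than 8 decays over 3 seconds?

0.6620

Over the interval, μ = 2.5 × 3 = 7.5 (3 seconds).
P(N ≤ 8) = Σ_{j=0}^{8} e^(−μ) μ^j/j! ≈ 0.6620.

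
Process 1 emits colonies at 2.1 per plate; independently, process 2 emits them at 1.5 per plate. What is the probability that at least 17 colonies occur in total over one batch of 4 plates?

Independent Poisson processes superpose: combined rate λ = 2.1 + 1.5 = 3.6 per plate.
Over the interval, μ = 3.6 × 4 = 14.4 (a batch of 4 plates = 4 plates).
P(N ≥ 17) = 1 − P(N ≤ 16) ≈ 0.2796.

0.2796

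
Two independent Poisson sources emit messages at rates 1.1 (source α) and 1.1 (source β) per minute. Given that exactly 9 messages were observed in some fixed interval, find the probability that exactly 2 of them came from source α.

0.0703

Given the total, each event is independently from source α with probability p = λ_α/(λ_α+λ_β) = 1.1/2.2 = 0.5000.
So K ~ Binomial(9, 1.1/2.2): P(K = 2) = C(9,2) · (1.1/2.2)^2 · (1.1/2.2)^7 ≈ 0.0703.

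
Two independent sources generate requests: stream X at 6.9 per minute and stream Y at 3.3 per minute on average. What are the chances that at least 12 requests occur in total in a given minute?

0.3262

Independent Poisson processes superpose: combined rate λ = 6.9 + 3.3 = 10.2 per minute.
So μ = 10.2.
P(N ≥ 12) = 1 − P(N ≤ 11) ≈ 0.3262.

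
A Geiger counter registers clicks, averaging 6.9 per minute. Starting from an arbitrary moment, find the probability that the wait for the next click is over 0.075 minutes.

0.5960

The wait for the next event is exponential with rate λ = 6.9 per minute.
P(T > 0.075) = e^(−λt) = e^(−6.9 × 0.075) = e^(−0.5175) ≈ 0.5960.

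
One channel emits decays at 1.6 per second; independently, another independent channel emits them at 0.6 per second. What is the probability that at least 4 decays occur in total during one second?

Independent Poisson processes superpose: combined rate λ = 1.6 + 0.6 = 2.2 per second.
So μ = 2.2.
P(N ≥ 4) = 1 − P(N ≤ 3) ≈ 0.1806.

0.1806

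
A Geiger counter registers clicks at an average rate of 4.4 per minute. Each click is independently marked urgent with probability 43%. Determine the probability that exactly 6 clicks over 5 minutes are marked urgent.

Thinning: the clicks that are marked urgent themselves form a Poisson process with rate 0.43 × 4.4 = 1.892 per minute.
Over the interval, μ = 1.892 × 5 = 9.46 (5 minutes).
P(N = 6) = e^(−9.46) · 9.46^6/6! ≈ 0.0776.

0.0776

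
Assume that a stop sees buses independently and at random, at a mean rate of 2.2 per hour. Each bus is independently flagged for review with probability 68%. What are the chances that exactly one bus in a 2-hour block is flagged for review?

0.1502

Thinning: the buses that are flagged for review themselves form a Poisson process with rate 0.68 × 2.2 = 1.496 per hour.
Over the interval, μ = 1.496 × 2 = 2.992 (a 2-hour block = 2 hours).
P(N = 1) = e^(−2.992) · 2.992^1/1! ≈ 0.1502.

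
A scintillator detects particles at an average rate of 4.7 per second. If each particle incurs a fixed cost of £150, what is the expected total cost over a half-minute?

E[N] = 4.7 × 30 = 141 (a half-minute = 30 seconds); E[cost] = 141 × £150 = £21150.

£21150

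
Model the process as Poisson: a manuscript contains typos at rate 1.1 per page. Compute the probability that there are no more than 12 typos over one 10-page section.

0.6887

Over the interval, μ = 1.1 × 10 = 11 (a 10-page section = 10 pages).
P(N ≤ 12) = Σ_{j=0}^{12} e^(−μ) μ^j/j! ≈ 0.6887.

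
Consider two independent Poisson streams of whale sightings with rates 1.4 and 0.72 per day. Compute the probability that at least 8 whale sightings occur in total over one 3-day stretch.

Independent Poisson processes superpose: combined rate λ = 1.4 + 0.72 = 2.12 per day.
Over the interval, μ = 2.12 × 3 = 6.36 (a 3-day stretch = 3 days).
P(N ≥ 8) = 1 − P(N ≤ 7) ≈ 0.3069.

0.3069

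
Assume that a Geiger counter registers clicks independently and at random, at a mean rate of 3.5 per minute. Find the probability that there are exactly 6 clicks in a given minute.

With mean μ = 3.5 per minute,
P(N = 6) = e^(−μ) μ^6/6! = e^(−3.5) · 3.5^6/720 ≈ 0.0771.

0.0771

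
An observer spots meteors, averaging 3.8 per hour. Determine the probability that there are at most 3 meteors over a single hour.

0.4735

With mean μ = 3.8 per hour,
P(N ≤ 3) = Σ_{j=0}^{3} e^(−μ) μ^j/j! ≈ 0.4735.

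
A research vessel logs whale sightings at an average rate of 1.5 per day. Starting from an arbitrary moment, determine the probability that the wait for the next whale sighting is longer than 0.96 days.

The wait for the next event is exponential with rate λ = 1.5 per day.
P(T > 0.96) = e^(−λt) = e^(−1.5 × 0.96) = e^(−1.44) ≈ 0.2369.

0.2369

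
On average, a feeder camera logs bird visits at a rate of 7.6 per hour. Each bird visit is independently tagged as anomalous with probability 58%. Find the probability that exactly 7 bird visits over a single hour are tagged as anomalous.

Thinning: the bird visits that are tagged as anomalous themselves form a Poisson process with rate 0.58 × 7.6 = 4.408 per hour.
So μ = 4.408.
P(N = 7) = e^(−4.408) · 4.408^7/7! ≈ 0.0781.

0.0781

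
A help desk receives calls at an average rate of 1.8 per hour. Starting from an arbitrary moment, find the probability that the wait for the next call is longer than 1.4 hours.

The wait for the next event is exponential with rate λ = 1.8 per hour.
P(T > 1.4) = e^(−λt) = e^(−1.8 × 1.4) = e^(−2.52) ≈ 0.0805.

0.0805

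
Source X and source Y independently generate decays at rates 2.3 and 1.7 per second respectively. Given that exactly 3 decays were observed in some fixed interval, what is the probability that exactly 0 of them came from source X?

Given the total, each event is independently from source X with probability p = λ_X/(λ_X+λ_Y) = 2.3/4 = 0.5750.
So K ~ Binomial(3, 2.3/4): P(K = 0) = C(3,0) · (2.3/4)^0 · (1.7/4)^3 ≈ 0.0768.

0.0768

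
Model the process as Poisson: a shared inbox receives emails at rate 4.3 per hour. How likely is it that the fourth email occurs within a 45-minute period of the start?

Over the interval, μ = 4.3 × 0.75 = 3.225 (a 45-minute period = 0.75 hours).
The fourth arrival falls in the interval iff at least 4 events occur there: P(S_4 ≤ t) = P(N ≥ 4) = 1 − P(N ≤ 3) ≈ 0.4030.

0.4030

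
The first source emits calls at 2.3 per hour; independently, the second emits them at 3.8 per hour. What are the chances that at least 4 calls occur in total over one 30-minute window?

0.3640

Independent Poisson processes superpose: combined rate λ = 2.3 + 3.8 = 6.1 per hour.
Over the interval, μ = 6.1 × 0.5 = 3.05 (a 30-minute window = 0.5 hours).
P(N ≥ 4) = 1 − P(N ≤ 3) ≈ 0.3640.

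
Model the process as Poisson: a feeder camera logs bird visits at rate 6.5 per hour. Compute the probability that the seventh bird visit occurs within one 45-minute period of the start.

0.2198

Over the interval, μ = 6.5 × 0.75 = 4.875 (a 45-minute period = 0.75 hours).
The seventh arrival falls in the interval iff at least 7 events occur there: P(S_7 ≤ t) = P(N ≥ 7) = 1 − P(N ≤ 6) ≈ 0.2198.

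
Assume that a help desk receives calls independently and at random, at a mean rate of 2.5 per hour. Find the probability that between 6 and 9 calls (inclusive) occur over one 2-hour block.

0.3522

Over the interval, μ = 2.5 × 2 = 5 (a 2-hour block = 2 hours).
P(6 ≤ N ≤ 9) = Σ_{j=6}^{9} e^(−5) · 5^j/j! ≈ 0.3522.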